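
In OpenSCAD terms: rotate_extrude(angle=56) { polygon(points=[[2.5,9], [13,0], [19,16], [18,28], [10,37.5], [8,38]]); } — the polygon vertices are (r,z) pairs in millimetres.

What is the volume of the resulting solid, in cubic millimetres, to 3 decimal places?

Profile (r,z), 6 vertices: (2.5,9) (13,0) (19,16) (18,28) (10,37.5) (8,38)
edge 0: (2.5,9)→(13,0)  cross = 2.5·0 − 13·9 = -117.0000; (r_i+r_j)·cross = 15.5·-117.0000 = -1813.5000
edge 1: (13,0)→(19,16)  cross = 13·16 − 19·0 = 208.0000; (r_i+r_j)·cross = 32·208.0000 = 6656.0000
edge 2: (19,16)→(18,28)  cross = 19·28 − 18·16 = 244.0000; (r_i+r_j)·cross = 37·244.0000 = 9028.0000
edge 3: (18,28)→(10,37.5)  cross = 18·37.5 − 10·28 = 395.0000; (r_i+r_j)·cross = 28·395.0000 = 11060.0000
edge 4: (10,37.5)→(8,38)  cross = 10·38 − 8·37.5 = 80.0000; (r_i+r_j)·cross = 18·80.0000 = 1440.0000
edge 5: (8,38)→(2.5,9)  cross = 8·9 − 2.5·38 = -23.0000; (r_i+r_j)·cross = 10.5·-23.0000 = -241.5000
Σcross = 787.0000 → A = |Σcross|/2 = 393.5000 mm²
Σ(r_i+r_j)·cross = 26129.0000 → first moment M = |Σ|/6 = 4354.8333
R_c = M/A = 4354.8333/393.5000 = 11.0669 mm
θ = 56° = 0.977384 rad
V = θ·R_c·A = 0.977384·11.0669·393.5000 = 4256.346 mm³

Volume = 4256.346 mm³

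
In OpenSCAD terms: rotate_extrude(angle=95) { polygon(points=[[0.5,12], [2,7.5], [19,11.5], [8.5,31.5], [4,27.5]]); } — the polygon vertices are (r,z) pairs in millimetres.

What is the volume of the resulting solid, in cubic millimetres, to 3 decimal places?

Volume = 3512.744 mm³

Profile (r,z), 5 vertices: (0.5,12) (2,7.5) (19,11.5) (8.5,31.5) (4,27.5)
edge 0: (0.5,12)→(2,7.5)  cross = 0.5·7.5 − 2·12 = -20.2500; (r_i+r_j)·cross = 2.5·-20.2500 = -50.6250
edge 1: (2,7.5)→(19,11.5)  cross = 2·11.5 − 19·7.5 = -119.5000; (r_i+r_j)·cross = 21·-119.5000 = -2509.5000
edge 2: (19,11.5)→(8.5,31.5)  cross = 19·31.5 − 8.5·11.5 = 500.7500; (r_i+r_j)·cross = 27.5·500.7500 = 13770.6250
edge 3: (8.5,31.5)→(4,27.5)  cross = 8.5·27.5 − 4·31.5 = 107.7500; (r_i+r_j)·cross = 12.5·107.7500 = 1346.8750
edge 4: (4,27.5)→(0.5,12)  cross = 4·12 − 0.5·27.5 = 34.2500; (r_i+r_j)·cross = 4.5·34.2500 = 154.1250
Σcross = 503.0000 → A = |Σcross|/2 = 251.5000 mm²
Σ(r_i+r_j)·cross = 12711.5000 → first moment M = |Σ|/6 = 2118.5833
R_c = M/A = 2118.5833/251.5000 = 8.4238 mm
θ = 95° = 1.658063 rad
V = θ·R_c·A = 1.658063·8.4238·251.5000 = 3512.744 mm³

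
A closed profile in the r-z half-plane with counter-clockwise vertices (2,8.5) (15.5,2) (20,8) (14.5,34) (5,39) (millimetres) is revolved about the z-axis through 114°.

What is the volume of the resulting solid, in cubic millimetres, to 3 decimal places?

Volume = 9175.098 mm³

Profile (r,z), 5 vertices: (2,8.5) (15.5,2) (20,8) (14.5,34) (5,39)
edge 0: (2,8.5)→(15.5,2)  cross = 2·2 − 15.5·8.5 = -127.7500; (r_i+r_j)·cross = 17.5·-127.7500 = -2235.6250
edge 1: (15.5,2)→(20,8)  cross = 15.5·8 − 20·2 = 84.0000; (r_i+r_j)·cross = 35.5·84.0000 = 2982.0000
edge 2: (20,8)→(14.5,34)  cross = 20·34 − 14.5·8 = 564.0000; (r_i+r_j)·cross = 34.5·564.0000 = 19458.0000
edge 3: (14.5,34)→(5,39)  cross = 14.5·39 − 5·34 = 395.5000; (r_i+r_j)·cross = 19.5·395.5000 = 7712.2500
edge 4: (5,39)→(2,8.5)  cross = 5·8.5 − 2·39 = -35.5000; (r_i+r_j)·cross = 7·-35.5000 = -248.5000
Σcross = 880.2500 → A = |Σcross|/2 = 440.1250 mm²
Σ(r_i+r_j)·cross = 27668.1250 → first moment M = |Σ|/6 = 4611.3542
R_c = M/A = 4611.3542/440.1250 = 10.4774 mm
θ = 114° = 1.989675 rad
V = θ·R_c·A = 1.989675·10.4774·440.1250 = 9175.098 mm³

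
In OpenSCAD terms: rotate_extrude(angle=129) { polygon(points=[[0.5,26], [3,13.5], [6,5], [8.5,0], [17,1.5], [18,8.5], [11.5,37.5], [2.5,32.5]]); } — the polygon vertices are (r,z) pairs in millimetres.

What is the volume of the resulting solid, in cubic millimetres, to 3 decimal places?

Volume = 9033.339 mm³

Profile (r,z), 8 vertices: (0.5,26) (3,13.5) (6,5) (8.5,0) (17,1.5) (18,8.5) (11.5,37.5) (2.5,32.5)
edge 0: (0.5,26)→(3,13.5)  cross = 0.5·13.5 − 3·26 = -71.2500; (r_i+r_j)·cross = 3.5·-71.2500 = -249.3750
edge 1: (3,13.5)→(6,5)  cross = 3·5 − 6·13.5 = -66.0000; (r_i+r_j)·cross = 9·-66.0000 = -594.0000
edge 2: (6,5)→(8.5,0)  cross = 6·0 − 8.5·5 = -42.5000; (r_i+r_j)·cross = 14.5·-42.5000 = -616.2500
edge 3: (8.5,0)→(17,1.5)  cross = 8.5·1.5 − 17·0 = 12.7500; (r_i+r_j)·cross = 25.5·12.7500 = 325.1250
edge 4: (17,1.5)→(18,8.5)  cross = 17·8.5 − 18·1.5 = 117.5000; (r_i+r_j)·cross = 35·117.5000 = 4112.5000
edge 5: (18,8.5)→(11.5,37.5)  cross = 18·37.5 − 11.5·8.5 = 577.2500; (r_i+r_j)·cross = 29.5·577.2500 = 17028.8750
edge 6: (11.5,37.5)→(2.5,32.5)  cross = 11.5·32.5 − 2.5·37.5 = 280.0000; (r_i+r_j)·cross = 14·280.0000 = 3920.0000
edge 7: (2.5,32.5)→(0.5,26)  cross = 2.5·26 − 0.5·32.5 = 48.7500; (r_i+r_j)·cross = 3·48.7500 = 146.2500
Σcross = 856.5000 → A = |Σcross|/2 = 428.2500 mm²
Σ(r_i+r_j)·cross = 24073.1250 → first moment M = |Σ|/6 = 4012.1875
R_c = M/A = 4012.1875/428.2500 = 9.3688 mm
θ = 129° = 2.251475 rad
V = θ·R_c·A = 2.251475·9.3688·428.2500 = 9033.339 mm³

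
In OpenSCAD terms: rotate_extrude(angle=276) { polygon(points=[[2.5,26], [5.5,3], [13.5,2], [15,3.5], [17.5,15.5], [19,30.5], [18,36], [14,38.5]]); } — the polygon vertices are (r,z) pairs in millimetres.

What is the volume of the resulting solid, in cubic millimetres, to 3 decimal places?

Profile (r,z), 8 vertices: (2.5,26) (5.5,3) (13.5,2) (15,3.5) (17.5,15.5) (19,30.5) (18,36) (14,38.5)
edge 0: (2.5,26)→(5.5,3)  cross = 2.5·3 − 5.5·26 = -135.5000; (r_i+r_j)·cross = 8·-135.5000 = -1084.0000
edge 1: (5.5,3)→(13.5,2)  cross = 5.5·2 − 13.5·3 = -29.5000; (r_i+r_j)·cross = 19·-29.5000 = -560.5000
edge 2: (13.5,2)→(15,3.5)  cross = 13.5·3.5 − 15·2 = 17.2500; (r_i+r_j)·cross = 28.5·17.2500 = 491.6250
edge 3: (15,3.5)→(17.5,15.5)  cross = 15·15.5 − 17.5·3.5 = 171.2500; (r_i+r_j)·cross = 32.5·171.2500 = 5565.6250
edge 4: (17.5,15.5)→(19,30.5)  cross = 17.5·30.5 − 19·15.5 = 239.2500; (r_i+r_j)·cross = 36.5·239.2500 = 8732.6250
edge 5: (19,30.5)→(18,36)  cross = 19·36 − 18·30.5 = 135.0000; (r_i+r_j)·cross = 37·135.0000 = 4995.0000
edge 6: (18,36)→(14,38.5)  cross = 18·38.5 − 14·36 = 189.0000; (r_i+r_j)·cross = 32·189.0000 = 6048.0000
edge 7: (14,38.5)→(2.5,26)  cross = 14·26 − 2.5·38.5 = 267.7500; (r_i+r_j)·cross = 16.5·267.7500 = 4417.8750
Σcross = 854.5000 → A = |Σcross|/2 = 427.2500 mm²
Σ(r_i+r_j)·cross = 28606.2500 → first moment M = |Σ|/6 = 4767.7083
R_c = M/A = 4767.7083/427.2500 = 11.1591 mm
θ = 276° = 4.817109 rad
V = θ·R_c·A = 4.817109·11.1591·427.2500 = 22966.569 mm³

Volume = 22966.569 mm³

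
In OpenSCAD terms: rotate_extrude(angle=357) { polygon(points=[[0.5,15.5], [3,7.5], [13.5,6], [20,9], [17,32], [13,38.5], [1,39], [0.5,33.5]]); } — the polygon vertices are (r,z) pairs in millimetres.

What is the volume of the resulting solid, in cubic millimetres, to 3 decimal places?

Profile (r,z), 8 vertices: (0.5,15.5) (3,7.5) (13.5,6) (20,9) (17,32) (13,38.5) (1,39) (0.5,33.5)
edge 0: (0.5,15.5)→(3,7.5)  cross = 0.5·7.5 − 3·15.5 = -42.7500; (r_i+r_j)·cross = 3.5·-42.7500 = -149.6250
edge 1: (3,7.5)→(13.5,6)  cross = 3·6 − 13.5·7.5 = -83.2500; (r_i+r_j)·cross = 16.5·-83.2500 = -1373.6250
edge 2: (13.5,6)→(20,9)  cross = 13.5·9 − 20·6 = 1.5000; (r_i+r_j)·cross = 33.5·1.5000 = 50.2500
edge 3: (20,9)→(17,32)  cross = 20·32 − 17·9 = 487.0000; (r_i+r_j)·cross = 37·487.0000 = 18019.0000
edge 4: (17,32)→(13,38.5)  cross = 17·38.5 − 13·32 = 238.5000; (r_i+r_j)·cross = 30·238.5000 = 7155.0000
edge 5: (13,38.5)→(1,39)  cross = 13·39 − 1·38.5 = 468.5000; (r_i+r_j)·cross = 14·468.5000 = 6559.0000
edge 6: (1,39)→(0.5,33.5)  cross = 1·33.5 − 0.5·39 = 14.0000; (r_i+r_j)·cross = 1.5·14.0000 = 21.0000
edge 7: (0.5,33.5)→(0.5,15.5)  cross = 0.5·15.5 − 0.5·33.5 = -9.0000; (r_i+r_j)·cross = 1·-9.0000 = -9.0000
Σcross = 1074.5000 → A = |Σcross|/2 = 537.2500 mm²
Σ(r_i+r_j)·cross = 30272.0000 → first moment M = |Σ|/6 = 5045.3333
R_c = M/A = 5045.3333/537.2500 = 9.3910 mm
θ = 357° = 6.230825 rad
V = θ·R_c·A = 6.230825·9.3910·537.2500 = 31436.591 mm³

Volume = 31436.591 mm³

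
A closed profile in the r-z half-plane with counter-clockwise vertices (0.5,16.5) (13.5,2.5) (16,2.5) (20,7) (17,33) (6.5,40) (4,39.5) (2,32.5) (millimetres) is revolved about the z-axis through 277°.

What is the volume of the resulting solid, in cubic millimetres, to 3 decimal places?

Volume = 25193.406 mm³

Profile (r,z), 8 vertices: (0.5,16.5) (13.5,2.5) (16,2.5) (20,7) (17,33) (6.5,40) (4,39.5) (2,32.5)
edge 0: (0.5,16.5)→(13.5,2.5)  cross = 0.5·2.5 − 13.5·16.5 = -221.5000; (r_i+r_j)·cross = 14·-221.5000 = -3101.0000
edge 1: (13.5,2.5)→(16,2.5)  cross = 13.5·2.5 − 16·2.5 = -6.2500; (r_i+r_j)·cross = 29.5·-6.2500 = -184.3750
edge 2: (16,2.5)→(20,7)  cross = 16·7 − 20·2.5 = 62.0000; (r_i+r_j)·cross = 36·62.0000 = 2232.0000
edge 3: (20,7)→(17,33)  cross = 20·33 − 17·7 = 541.0000; (r_i+r_j)·cross = 37·541.0000 = 20017.0000
edge 4: (17,33)→(6.5,40)  cross = 17·40 − 6.5·33 = 465.5000; (r_i+r_j)·cross = 23.5·465.5000 = 10939.2500
edge 5: (6.5,40)→(4,39.5)  cross = 6.5·39.5 − 4·40 = 96.7500; (r_i+r_j)·cross = 10.5·96.7500 = 1015.8750
edge 6: (4,39.5)→(2,32.5)  cross = 4·32.5 − 2·39.5 = 51.0000; (r_i+r_j)·cross = 6·51.0000 = 306.0000
edge 7: (2,32.5)→(0.5,16.5)  cross = 2·16.5 − 0.5·32.5 = 16.7500; (r_i+r_j)·cross = 2.5·16.7500 = 41.8750
Σcross = 1005.2500 → A = |Σcross|/2 = 502.6250 mm²
Σ(r_i+r_j)·cross = 31266.6250 → first moment M = |Σ|/6 = 5211.1042
R_c = M/A = 5211.1042/502.6250 = 10.3678 mm
θ = 277° = 4.834562 rad
V = θ·R_c·A = 4.834562·10.3678·502.6250 = 25193.406 mm³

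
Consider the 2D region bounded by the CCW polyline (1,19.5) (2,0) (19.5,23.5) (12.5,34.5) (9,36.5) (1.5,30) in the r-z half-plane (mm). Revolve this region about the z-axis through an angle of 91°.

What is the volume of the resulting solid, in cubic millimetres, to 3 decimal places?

Volume = 4874.173 mm³

Profile (r,z), 6 vertices: (1,19.5) (2,0) (19.5,23.5) (12.5,34.5) (9,36.5) (1.5,30)
edge 0: (1,19.5)→(2,0)  cross = 1·0 − 2·19.5 = -39.0000; (r_i+r_j)·cross = 3·-39.0000 = -117.0000
edge 1: (2,0)→(19.5,23.5)  cross = 2·23.5 − 19.5·0 = 47.0000; (r_i+r_j)·cross = 21.5·47.0000 = 1010.5000
edge 2: (19.5,23.5)→(12.5,34.5)  cross = 19.5·34.5 − 12.5·23.5 = 379.0000; (r_i+r_j)·cross = 32·379.0000 = 12128.0000
edge 3: (12.5,34.5)→(9,36.5)  cross = 12.5·36.5 − 9·34.5 = 145.7500; (r_i+r_j)·cross = 21.5·145.7500 = 3133.6250
edge 4: (9,36.5)→(1.5,30)  cross = 9·30 − 1.5·36.5 = 215.2500; (r_i+r_j)·cross = 10.5·215.2500 = 2260.1250
edge 5: (1.5,30)→(1,19.5)  cross = 1.5·19.5 − 1·30 = -0.7500; (r_i+r_j)·cross = 2.5·-0.7500 = -1.8750
Σcross = 747.2500 → A = |Σcross|/2 = 373.6250 mm²
Σ(r_i+r_j)·cross = 18413.3750 → first moment M = |Σ|/6 = 3068.8958
R_c = M/A = 3068.8958/373.6250 = 8.2138 mm
θ = 91° = 1.588250 rad
V = θ·R_c·A = 1.588250·8.2138·373.6250 = 4874.173 mm³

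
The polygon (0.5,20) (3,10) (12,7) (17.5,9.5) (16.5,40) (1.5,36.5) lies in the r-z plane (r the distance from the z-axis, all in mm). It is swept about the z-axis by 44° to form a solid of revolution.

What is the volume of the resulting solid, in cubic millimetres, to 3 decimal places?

Volume = 3369.518 mm³

Profile (r,z), 6 vertices: (0.5,20) (3,10) (12,7) (17.5,9.5) (16.5,40) (1.5,36.5)
edge 0: (0.5,20)→(3,10)  cross = 0.5·10 − 3·20 = -55.0000; (r_i+r_j)·cross = 3.5·-55.0000 = -192.5000
edge 1: (3,10)→(12,7)  cross = 3·7 − 12·10 = -99.0000; (r_i+r_j)·cross = 15·-99.0000 = -1485.0000
edge 2: (12,7)→(17.5,9.5)  cross = 12·9.5 − 17.5·7 = -8.5000; (r_i+r_j)·cross = 29.5·-8.5000 = -250.7500
edge 3: (17.5,9.5)→(16.5,40)  cross = 17.5·40 − 16.5·9.5 = 543.2500; (r_i+r_j)·cross = 34·543.2500 = 18470.5000
edge 4: (16.5,40)→(1.5,36.5)  cross = 16.5·36.5 − 1.5·40 = 542.2500; (r_i+r_j)·cross = 18·542.2500 = 9760.5000
edge 5: (1.5,36.5)→(0.5,20)  cross = 1.5·20 − 0.5·36.5 = 11.7500; (r_i+r_j)·cross = 2·11.7500 = 23.5000
Σcross = 934.7500 → A = |Σcross|/2 = 467.3750 mm²
Σ(r_i+r_j)·cross = 26326.2500 → first moment M = |Σ|/6 = 4387.7083
R_c = M/A = 4387.7083/467.3750 = 9.3880 mm
θ = 44° = 0.767945 rad
V = θ·R_c·A = 0.767945·9.3880·467.3750 = 3369.518 mm³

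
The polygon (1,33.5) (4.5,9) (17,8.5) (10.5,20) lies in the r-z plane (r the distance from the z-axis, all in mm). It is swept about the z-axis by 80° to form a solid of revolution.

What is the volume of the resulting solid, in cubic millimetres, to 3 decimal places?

Profile (r,z), 4 vertices: (1,33.5) (4.5,9) (17,8.5) (10.5,20)
edge 0: (1,33.5)→(4.5,9)  cross = 1·9 − 4.5·33.5 = -141.7500; (r_i+r_j)·cross = 5.5·-141.7500 = -779.6250
edge 1: (4.5,9)→(17,8.5)  cross = 4.5·8.5 − 17·9 = -114.7500; (r_i+r_j)·cross = 21.5·-114.7500 = -2467.1250
edge 2: (17,8.5)→(10.5,20)  cross = 17·20 − 10.5·8.5 = 250.7500; (r_i+r_j)·cross = 27.5·250.7500 = 6895.6250
edge 3: (10.5,20)→(1,33.5)  cross = 10.5·33.5 − 1·20 = 331.7500; (r_i+r_j)·cross = 11.5·331.7500 = 3815.1250
Σcross = 326.0000 → A = |Σcross|/2 = 163.0000 mm²
Σ(r_i+r_j)·cross = 7464.0000 → first moment M = |Σ|/6 = 1244.0000
R_c = M/A = 1244.0000/163.0000 = 7.6319 mm
θ = 80° = 1.396263 rad
V = θ·R_c·A = 1.396263·7.6319·163.0000 = 1736.952 mm³

Volume = 1736.952 mm³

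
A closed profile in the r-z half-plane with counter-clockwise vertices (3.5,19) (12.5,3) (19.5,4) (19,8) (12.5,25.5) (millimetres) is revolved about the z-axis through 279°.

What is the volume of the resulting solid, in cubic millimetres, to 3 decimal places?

Profile (r,z), 5 vertices: (3.5,19) (12.5,3) (19.5,4) (19,8) (12.5,25.5)
edge 0: (3.5,19)→(12.5,3)  cross = 3.5·3 − 12.5·19 = -227.0000; (r_i+r_j)·cross = 16·-227.0000 = -3632.0000
edge 1: (12.5,3)→(19.5,4)  cross = 12.5·4 − 19.5·3 = -8.5000; (r_i+r_j)·cross = 32·-8.5000 = -272.0000
edge 2: (19.5,4)→(19,8)  cross = 19.5·8 − 19·4 = 80.0000; (r_i+r_j)·cross = 38.5·80.0000 = 3080.0000
edge 3: (19,8)→(12.5,25.5)  cross = 19·25.5 − 12.5·8 = 384.5000; (r_i+r_j)·cross = 31.5·384.5000 = 12111.7500
edge 4: (12.5,25.5)→(3.5,19)  cross = 12.5·19 − 3.5·25.5 = 148.2500; (r_i+r_j)·cross = 16·148.2500 = 2372.0000
Σcross = 377.2500 → A = |Σcross|/2 = 188.6250 mm²
Σ(r_i+r_j)·cross = 13659.7500 → first moment M = |Σ|/6 = 2276.6250
R_c = M/A = 2276.6250/188.6250 = 12.0696 mm
θ = 279° = 4.869469 rad
V = θ·R_c·A = 4.869469·12.0696·188.6250 = 11085.954 mm³

Volume = 11085.954 mm³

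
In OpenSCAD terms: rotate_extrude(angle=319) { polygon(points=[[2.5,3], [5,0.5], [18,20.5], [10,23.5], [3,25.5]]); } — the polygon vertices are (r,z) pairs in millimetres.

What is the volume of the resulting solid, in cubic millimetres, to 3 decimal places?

Volume = 9510.157 mm³

Profile (r,z), 5 vertices: (2.5,3) (5,0.5) (18,20.5) (10,23.5) (3,25.5)
edge 0: (2.5,3)→(5,0.5)  cross = 2.5·0.5 − 5·3 = -13.7500; (r_i+r_j)·cross = 7.5·-13.7500 = -103.1250
edge 1: (5,0.5)→(18,20.5)  cross = 5·20.5 − 18·0.5 = 93.5000; (r_i+r_j)·cross = 23·93.5000 = 2150.5000
edge 2: (18,20.5)→(10,23.5)  cross = 18·23.5 − 10·20.5 = 218.0000; (r_i+r_j)·cross = 28·218.0000 = 6104.0000
edge 3: (10,23.5)→(3,25.5)  cross = 10·25.5 − 3·23.5 = 184.5000; (r_i+r_j)·cross = 13·184.5000 = 2398.5000
edge 4: (3,25.5)→(2.5,3)  cross = 3·3 − 2.5·25.5 = -54.7500; (r_i+r_j)·cross = 5.5·-54.7500 = -301.1250
Σcross = 427.5000 → A = |Σcross|/2 = 213.7500 mm²
Σ(r_i+r_j)·cross = 10248.7500 → first moment M = |Σ|/6 = 1708.1250
R_c = M/A = 1708.1250/213.7500 = 7.9912 mm
θ = 319° = 5.567600 rad
V = θ·R_c·A = 5.567600·7.9912·213.7500 = 9510.157 mm³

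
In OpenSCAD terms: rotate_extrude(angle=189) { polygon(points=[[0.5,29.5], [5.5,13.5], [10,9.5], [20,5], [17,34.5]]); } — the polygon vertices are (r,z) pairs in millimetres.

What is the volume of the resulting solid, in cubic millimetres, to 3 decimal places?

Profile (r,z), 5 vertices: (0.5,29.5) (5.5,13.5) (10,9.5) (20,5) (17,34.5)
edge 0: (0.5,29.5)→(5.5,13.5)  cross = 0.5·13.5 − 5.5·29.5 = -155.5000; (r_i+r_j)·cross = 6·-155.5000 = -933.0000
edge 1: (5.5,13.5)→(10,9.5)  cross = 5.5·9.5 − 10·13.5 = -82.7500; (r_i+r_j)·cross = 15.5·-82.7500 = -1282.6250
edge 2: (10,9.5)→(20,5)  cross = 10·5 − 20·9.5 = -140.0000; (r_i+r_j)·cross = 30·-140.0000 = -4200.0000
edge 3: (20,5)→(17,34.5)  cross = 20·34.5 − 17·5 = 605.0000; (r_i+r_j)·cross = 37·605.0000 = 22385.0000
edge 4: (17,34.5)→(0.5,29.5)  cross = 17·29.5 − 0.5·34.5 = 484.2500; (r_i+r_j)·cross = 17.5·484.2500 = 8474.3750
Σcross = 711.0000 → A = |Σcross|/2 = 355.5000 mm²
Σ(r_i+r_j)·cross = 24443.7500 → first moment M = |Σ|/6 = 4073.9583
R_c = M/A = 4073.9583/355.5000 = 11.4598 mm
θ = 189° = 3.298672 rad
V = θ·R_c·A = 3.298672·11.4598·355.5000 = 13438.653 mm³

Volume = 13438.653 mm³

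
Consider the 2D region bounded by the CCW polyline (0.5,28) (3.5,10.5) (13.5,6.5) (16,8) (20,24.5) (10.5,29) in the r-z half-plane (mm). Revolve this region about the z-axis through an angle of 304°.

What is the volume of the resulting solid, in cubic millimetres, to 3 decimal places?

Volume = 16796.729 mm³

Profile (r,z), 6 vertices: (0.5,28) (3.5,10.5) (13.5,6.5) (16,8) (20,24.5) (10.5,29)
edge 0: (0.5,28)→(3.5,10.5)  cross = 0.5·10.5 − 3.5·28 = -92.7500; (r_i+r_j)·cross = 4·-92.7500 = -371.0000
edge 1: (3.5,10.5)→(13.5,6.5)  cross = 3.5·6.5 − 13.5·10.5 = -119.0000; (r_i+r_j)·cross = 17·-119.0000 = -2023.0000
edge 2: (13.5,6.5)→(16,8)  cross = 13.5·8 − 16·6.5 = 4.0000; (r_i+r_j)·cross = 29.5·4.0000 = 118.0000
edge 3: (16,8)→(20,24.5)  cross = 16·24.5 − 20·8 = 232.0000; (r_i+r_j)·cross = 36·232.0000 = 8352.0000
edge 4: (20,24.5)→(10.5,29)  cross = 20·29 − 10.5·24.5 = 322.7500; (r_i+r_j)·cross = 30.5·322.7500 = 9843.8750
edge 5: (10.5,29)→(0.5,28)  cross = 10.5·28 − 0.5·29 = 279.5000; (r_i+r_j)·cross = 11·279.5000 = 3074.5000
Σcross = 626.5000 → A = |Σcross|/2 = 313.2500 mm²
Σ(r_i+r_j)·cross = 18994.3750 → first moment M = |Σ|/6 = 3165.7292
R_c = M/A = 3165.7292/313.2500 = 10.1061 mm
θ = 304° = 5.305801 rad
V = θ·R_c·A = 5.305801·10.1061·313.2500 = 16796.729 mm³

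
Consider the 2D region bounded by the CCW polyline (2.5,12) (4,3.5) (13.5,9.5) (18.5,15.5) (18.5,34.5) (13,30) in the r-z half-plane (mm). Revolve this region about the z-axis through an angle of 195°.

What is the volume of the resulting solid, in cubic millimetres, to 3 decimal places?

Profile (r,z), 6 vertices: (2.5,12) (4,3.5) (13.5,9.5) (18.5,15.5) (18.5,34.5) (13,30)
edge 0: (2.5,12)→(4,3.5)  cross = 2.5·3.5 − 4·12 = -39.2500; (r_i+r_j)·cross = 6.5·-39.2500 = -255.1250
edge 1: (4,3.5)→(13.5,9.5)  cross = 4·9.5 − 13.5·3.5 = -9.2500; (r_i+r_j)·cross = 17.5·-9.2500 = -161.8750
edge 2: (13.5,9.5)→(18.5,15.5)  cross = 13.5·15.5 − 18.5·9.5 = 33.5000; (r_i+r_j)·cross = 32·33.5000 = 1072.0000
edge 3: (18.5,15.5)→(18.5,34.5)  cross = 18.5·34.5 − 18.5·15.5 = 351.5000; (r_i+r_j)·cross = 37·351.5000 = 13005.5000
edge 4: (18.5,34.5)→(13,30)  cross = 18.5·30 − 13·34.5 = 106.5000; (r_i+r_j)·cross = 31.5·106.5000 = 3354.7500
edge 5: (13,30)→(2.5,12)  cross = 13·12 − 2.5·30 = 81.0000; (r_i+r_j)·cross = 15.5·81.0000 = 1255.5000
Σcross = 524.0000 → A = |Σcross|/2 = 262.0000 mm²
Σ(r_i+r_j)·cross = 18270.7500 → first moment M = |Σ|/6 = 3045.1250
R_c = M/A = 3045.1250/262.0000 = 11.6226 mm
θ = 195° = 3.403392 rad
V = θ·R_c·A = 3.403392·11.6226·262.0000 = 10363.754 mm³

Volume = 10363.754 mm³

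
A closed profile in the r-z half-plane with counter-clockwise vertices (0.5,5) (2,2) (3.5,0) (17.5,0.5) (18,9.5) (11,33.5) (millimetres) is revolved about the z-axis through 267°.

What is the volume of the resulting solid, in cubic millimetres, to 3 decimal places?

Profile (r,z), 6 vertices: (0.5,5) (2,2) (3.5,0) (17.5,0.5) (18,9.5) (11,33.5)
edge 0: (0.5,5)→(2,2)  cross = 0.5·2 − 2·5 = -9.0000; (r_i+r_j)·cross = 2.5·-9.0000 = -22.5000
edge 1: (2,2)→(3.5,0)  cross = 2·0 − 3.5·2 = -7.0000; (r_i+r_j)·cross = 5.5·-7.0000 = -38.5000
edge 2: (3.5,0)→(17.5,0.5)  cross = 3.5·0.5 − 17.5·0 = 1.7500; (r_i+r_j)·cross = 21·1.7500 = 36.7500
edge 3: (17.5,0.5)→(18,9.5)  cross = 17.5·9.5 − 18·0.5 = 157.2500; (r_i+r_j)·cross = 35.5·157.2500 = 5582.3750
edge 4: (18,9.5)→(11,33.5)  cross = 18·33.5 − 11·9.5 = 498.5000; (r_i+r_j)·cross = 29·498.5000 = 14456.5000
edge 5: (11,33.5)→(0.5,5)  cross = 11·5 − 0.5·33.5 = 38.2500; (r_i+r_j)·cross = 11.5·38.2500 = 439.8750
Σcross = 679.7500 → A = |Σcross|/2 = 339.8750 mm²
Σ(r_i+r_j)·cross = 20454.5000 → first moment M = |Σ|/6 = 3409.0833
R_c = M/A = 3409.0833/339.8750 = 10.0304 mm
θ = 267° = 4.660029 rad
V = θ·R_c·A = 4.660029·10.0304·339.8750 = 15886.428 mm³

Volume = 15886.428 mm³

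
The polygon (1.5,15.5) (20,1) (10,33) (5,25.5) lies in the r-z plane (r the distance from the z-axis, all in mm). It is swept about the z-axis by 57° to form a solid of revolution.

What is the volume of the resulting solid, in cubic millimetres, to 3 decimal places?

Volume = 2399.611 mm³

Profile (r,z), 4 vertices: (1.5,15.5) (20,1) (10,33) (5,25.5)
edge 0: (1.5,15.5)→(20,1)  cross = 1.5·1 − 20·15.5 = -308.5000; (r_i+r_j)·cross = 21.5·-308.5000 = -6632.7500
edge 1: (20,1)→(10,33)  cross = 20·33 − 10·1 = 650.0000; (r_i+r_j)·cross = 30·650.0000 = 19500.0000
edge 2: (10,33)→(5,25.5)  cross = 10·25.5 − 5·33 = 90.0000; (r_i+r_j)·cross = 15·90.0000 = 1350.0000
edge 3: (5,25.5)→(1.5,15.5)  cross = 5·15.5 − 1.5·25.5 = 39.2500; (r_i+r_j)·cross = 6.5·39.2500 = 255.1250
Σcross = 470.7500 → A = |Σcross|/2 = 235.3750 mm²
Σ(r_i+r_j)·cross = 14472.3750 → first moment M = |Σ|/6 = 2412.0625
R_c = M/A = 2412.0625/235.3750 = 10.2477 mm
θ = 57° = 0.994838 rad
V = θ·R_c·A = 0.994838·10.2477·235.3750 = 2399.611 mm³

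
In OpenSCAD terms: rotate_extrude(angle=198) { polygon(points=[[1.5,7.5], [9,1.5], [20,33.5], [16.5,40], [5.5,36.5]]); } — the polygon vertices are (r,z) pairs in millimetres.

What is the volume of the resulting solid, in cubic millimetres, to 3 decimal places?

Volume = 14127.114 mm³

Profile (r,z), 5 vertices: (1.5,7.5) (9,1.5) (20,33.5) (16.5,40) (5.5,36.5)
edge 0: (1.5,7.5)→(9,1.5)  cross = 1.5·1.5 − 9·7.5 = -65.2500; (r_i+r_j)·cross = 10.5·-65.2500 = -685.1250
edge 1: (9,1.5)→(20,33.5)  cross = 9·33.5 − 20·1.5 = 271.5000; (r_i+r_j)·cross = 29·271.5000 = 7873.5000
edge 2: (20,33.5)→(16.5,40)  cross = 20·40 − 16.5·33.5 = 247.2500; (r_i+r_j)·cross = 36.5·247.2500 = 9024.6250
edge 3: (16.5,40)→(5.5,36.5)  cross = 16.5·36.5 − 5.5·40 = 382.2500; (r_i+r_j)·cross = 22·382.2500 = 8409.5000
edge 4: (5.5,36.5)→(1.5,7.5)  cross = 5.5·7.5 − 1.5·36.5 = -13.5000; (r_i+r_j)·cross = 7·-13.5000 = -94.5000
Σcross = 822.2500 → A = |Σcross|/2 = 411.1250 mm²
Σ(r_i+r_j)·cross = 24528.0000 → first moment M = |Σ|/6 = 4088.0000
R_c = M/A = 4088.0000/411.1250 = 9.9434 mm
θ = 198° = 3.455752 rad
V = θ·R_c·A = 3.455752·9.9434·411.1250 = 14127.114 mm³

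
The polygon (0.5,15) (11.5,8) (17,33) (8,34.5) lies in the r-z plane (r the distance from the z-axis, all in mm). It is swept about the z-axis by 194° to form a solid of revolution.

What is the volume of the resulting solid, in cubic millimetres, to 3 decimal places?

Profile (r,z), 4 vertices: (0.5,15) (11.5,8) (17,33) (8,34.5)
edge 0: (0.5,15)→(11.5,8)  cross = 0.5·8 − 11.5·15 = -168.5000; (r_i+r_j)·cross = 12·-168.5000 = -2022.0000
edge 1: (11.5,8)→(17,33)  cross = 11.5·33 − 17·8 = 243.5000; (r_i+r_j)·cross = 28.5·243.5000 = 6939.7500
edge 2: (17,33)→(8,34.5)  cross = 17·34.5 − 8·33 = 322.5000; (r_i+r_j)·cross = 25·322.5000 = 8062.5000
edge 3: (8,34.5)→(0.5,15)  cross = 8·15 − 0.5·34.5 = 102.7500; (r_i+r_j)·cross = 8.5·102.7500 = 873.3750
Σcross = 500.2500 → A = |Σcross|/2 = 250.1250 mm²
Σ(r_i+r_j)·cross = 13853.6250 → first moment M = |Σ|/6 = 2308.9375
R_c = M/A = 2308.9375/250.1250 = 9.2311 mm
θ = 194° = 3.385939 rad
V = θ·R_c·A = 3.385939·9.2311·250.1250 = 7817.921 mm³

Volume = 7817.921 mm³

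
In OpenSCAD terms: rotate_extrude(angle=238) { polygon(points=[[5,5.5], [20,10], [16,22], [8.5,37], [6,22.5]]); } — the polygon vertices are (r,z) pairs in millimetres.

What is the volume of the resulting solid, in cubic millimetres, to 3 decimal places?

Profile (r,z), 5 vertices: (5,5.5) (20,10) (16,22) (8.5,37) (6,22.5)
edge 0: (5,5.5)→(20,10)  cross = 5·10 − 20·5.5 = -60.0000; (r_i+r_j)·cross = 25·-60.0000 = -1500.0000
edge 1: (20,10)→(16,22)  cross = 20·22 − 16·10 = 280.0000; (r_i+r_j)·cross = 36·280.0000 = 10080.0000
edge 2: (16,22)→(8.5,37)  cross = 16·37 − 8.5·22 = 405.0000; (r_i+r_j)·cross = 24.5·405.0000 = 9922.5000
edge 3: (8.5,37)→(6,22.5)  cross = 8.5·22.5 − 6·37 = -30.7500; (r_i+r_j)·cross = 14.5·-30.7500 = -445.8750
edge 4: (6,22.5)→(5,5.5)  cross = 6·5.5 − 5·22.5 = -79.5000; (r_i+r_j)·cross = 11·-79.5000 = -874.5000
Σcross = 514.7500 → A = |Σcross|/2 = 257.3750 mm²
Σ(r_i+r_j)·cross = 17182.1250 → first moment M = |Σ|/6 = 2863.6875
R_c = M/A = 2863.6875/257.3750 = 11.1265 mm
θ = 238° = 4.153884 rad
V = θ·R_c·A = 4.153884·11.1265·257.3750 = 11895.425 mm³

Volume = 11895.425 mm³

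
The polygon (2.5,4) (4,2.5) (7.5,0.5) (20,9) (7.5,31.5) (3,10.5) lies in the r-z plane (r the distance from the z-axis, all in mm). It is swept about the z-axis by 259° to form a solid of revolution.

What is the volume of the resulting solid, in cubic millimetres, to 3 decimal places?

Volume = 12468.966 mm³

Profile (r,z), 6 vertices: (2.5,4) (4,2.5) (7.5,0.5) (20,9) (7.5,31.5) (3,10.5)
edge 0: (2.5,4)→(4,2.5)  cross = 2.5·2.5 − 4·4 = -9.7500; (r_i+r_j)·cross = 6.5·-9.7500 = -63.3750
edge 1: (4,2.5)→(7.5,0.5)  cross = 4·0.5 − 7.5·2.5 = -16.7500; (r_i+r_j)·cross = 11.5·-16.7500 = -192.6250
edge 2: (7.5,0.5)→(20,9)  cross = 7.5·9 − 20·0.5 = 57.5000; (r_i+r_j)·cross = 27.5·57.5000 = 1581.2500
edge 3: (20,9)→(7.5,31.5)  cross = 20·31.5 − 7.5·9 = 562.5000; (r_i+r_j)·cross = 27.5·562.5000 = 15468.7500
edge 4: (7.5,31.5)→(3,10.5)  cross = 7.5·10.5 − 3·31.5 = -15.7500; (r_i+r_j)·cross = 10.5·-15.7500 = -165.3750
edge 5: (3,10.5)→(2.5,4)  cross = 3·4 − 2.5·10.5 = -14.2500; (r_i+r_j)·cross = 5.5·-14.2500 = -78.3750
Σcross = 563.5000 → A = |Σcross|/2 = 281.7500 mm²
Σ(r_i+r_j)·cross = 16550.2500 → first moment M = |Σ|/6 = 2758.3750
R_c = M/A = 2758.3750/281.7500 = 9.7902 mm
θ = 259° = 4.520403 rad
V = θ·R_c·A = 4.520403·9.7902·281.7500 = 12468.966 mm³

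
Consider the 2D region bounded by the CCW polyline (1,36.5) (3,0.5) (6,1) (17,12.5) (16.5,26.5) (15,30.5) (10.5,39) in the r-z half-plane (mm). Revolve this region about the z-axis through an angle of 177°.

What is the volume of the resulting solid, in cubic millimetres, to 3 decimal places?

Profile (r,z), 7 vertices: (1,36.5) (3,0.5) (6,1) (17,12.5) (16.5,26.5) (15,30.5) (10.5,39)
edge 0: (1,36.5)→(3,0.5)  cross = 1·0.5 − 3·36.5 = -109.0000; (r_i+r_j)·cross = 4·-109.0000 = -436.0000
edge 1: (3,0.5)→(6,1)  cross = 3·1 − 6·0.5 = 0.0000; (r_i+r_j)·cross = 9·0.0000 = 0.0000
edge 2: (6,1)→(17,12.5)  cross = 6·12.5 − 17·1 = 58.0000; (r_i+r_j)·cross = 23·58.0000 = 1334.0000
edge 3: (17,12.5)→(16.5,26.5)  cross = 17·26.5 − 16.5·12.5 = 244.2500; (r_i+r_j)·cross = 33.5·244.2500 = 8182.3750
edge 4: (16.5,26.5)→(15,30.5)  cross = 16.5·30.5 − 15·26.5 = 105.7500; (r_i+r_j)·cross = 31.5·105.7500 = 3331.1250
edge 5: (15,30.5)→(10.5,39)  cross = 15·39 − 10.5·30.5 = 264.7500; (r_i+r_j)·cross = 25.5·264.7500 = 6751.1250
edge 6: (10.5,39)→(1,36.5)  cross = 10.5·36.5 − 1·39 = 344.2500; (r_i+r_j)·cross = 11.5·344.2500 = 3958.8750
Σcross = 908.0000 → A = |Σcross|/2 = 454.0000 mm²
Σ(r_i+r_j)·cross = 23121.5000 → first moment M = |Σ|/6 = 3853.5833
R_c = M/A = 3853.5833/454.0000 = 8.4881 mm
θ = 177° = 3.089233 rad
V = θ·R_c·A = 3.089233·8.4881·454.0000 = 11904.616 mm³

Volume = 11904.616 mm³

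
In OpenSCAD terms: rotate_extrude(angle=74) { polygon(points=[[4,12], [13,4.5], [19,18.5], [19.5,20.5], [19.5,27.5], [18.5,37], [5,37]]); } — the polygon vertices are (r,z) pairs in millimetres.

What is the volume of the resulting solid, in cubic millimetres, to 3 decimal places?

Volume = 6043.375 mm³

Profile (r,z), 7 vertices: (4,12) (13,4.5) (19,18.5) (19.5,20.5) (19.5,27.5) (18.5,37) (5,37)
edge 0: (4,12)→(13,4.5)  cross = 4·4.5 − 13·12 = -138.0000; (r_i+r_j)·cross = 17·-138.0000 = -2346.0000
edge 1: (13,4.5)→(19,18.5)  cross = 13·18.5 − 19·4.5 = 155.0000; (r_i+r_j)·cross = 32·155.0000 = 4960.0000
edge 2: (19,18.5)→(19.5,20.5)  cross = 19·20.5 − 19.5·18.5 = 28.7500; (r_i+r_j)·cross = 38.5·28.7500 = 1106.8750
edge 3: (19.5,20.5)→(19.5,27.5)  cross = 19.5·27.5 − 19.5·20.5 = 136.5000; (r_i+r_j)·cross = 39·136.5000 = 5323.5000
edge 4: (19.5,27.5)→(18.5,37)  cross = 19.5·37 − 18.5·27.5 = 212.7500; (r_i+r_j)·cross = 38·212.7500 = 8084.5000
edge 5: (18.5,37)→(5,37)  cross = 18.5·37 − 5·37 = 499.5000; (r_i+r_j)·cross = 23.5·499.5000 = 11738.2500
edge 6: (5,37)→(4,12)  cross = 5·12 − 4·37 = -88.0000; (r_i+r_j)·cross = 9·-88.0000 = -792.0000
Σcross = 806.5000 → A = |Σcross|/2 = 403.2500 mm²
Σ(r_i+r_j)·cross = 28075.1250 → first moment M = |Σ|/6 = 4679.1875
R_c = M/A = 4679.1875/403.2500 = 11.6037 mm
θ = 74° = 1.291544 rad
V = θ·R_c·A = 1.291544·11.6037·403.2500 = 6043.375 mm³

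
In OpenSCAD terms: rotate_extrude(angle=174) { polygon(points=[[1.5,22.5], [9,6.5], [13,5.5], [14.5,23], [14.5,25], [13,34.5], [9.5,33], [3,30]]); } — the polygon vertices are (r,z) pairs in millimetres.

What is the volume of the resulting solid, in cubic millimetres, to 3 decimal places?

Profile (r,z), 8 vertices: (1.5,22.5) (9,6.5) (13,5.5) (14.5,23) (14.5,25) (13,34.5) (9.5,33) (3,30)
edge 0: (1.5,22.5)→(9,6.5)  cross = 1.5·6.5 − 9·22.5 = -192.7500; (r_i+r_j)·cross = 10.5·-192.7500 = -2023.8750
edge 1: (9,6.5)→(13,5.5)  cross = 9·5.5 − 13·6.5 = -35.0000; (r_i+r_j)·cross = 22·-35.0000 = -770.0000
edge 2: (13,5.5)→(14.5,23)  cross = 13·23 − 14.5·5.5 = 219.2500; (r_i+r_j)·cross = 27.5·219.2500 = 6029.3750
edge 3: (14.5,23)→(14.5,25)  cross = 14.5·25 − 14.5·23 = 29.0000; (r_i+r_j)·cross = 29·29.0000 = 841.0000
edge 4: (14.5,25)→(13,34.5)  cross = 14.5·34.5 − 13·25 = 175.2500; (r_i+r_j)·cross = 27.5·175.2500 = 4819.3750
edge 5: (13,34.5)→(9.5,33)  cross = 13·33 − 9.5·34.5 = 101.2500; (r_i+r_j)·cross = 22.5·101.2500 = 2278.1250
edge 6: (9.5,33)→(3,30)  cross = 9.5·30 − 3·33 = 186.0000; (r_i+r_j)·cross = 12.5·186.0000 = 2325.0000
edge 7: (3,30)→(1.5,22.5)  cross = 3·22.5 − 1.5·30 = 22.5000; (r_i+r_j)·cross = 4.5·22.5000 = 101.2500
Σcross = 505.5000 → A = |Σcross|/2 = 252.7500 mm²
Σ(r_i+r_j)·cross = 13600.2500 → first moment M = |Σ|/6 = 2266.7083
R_c = M/A = 2266.7083/252.7500 = 8.9682 mm
θ = 174° = 3.036873 rad
V = θ·R_c·A = 3.036873·8.9682·252.7500 = 6883.705 mm³

Volume = 6883.705 mm³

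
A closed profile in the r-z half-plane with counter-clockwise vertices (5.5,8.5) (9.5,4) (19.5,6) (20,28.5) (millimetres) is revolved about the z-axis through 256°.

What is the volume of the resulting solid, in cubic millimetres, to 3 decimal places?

Volume = 11959.275 mm³

Profile (r,z), 4 vertices: (5.5,8.5) (9.5,4) (19.5,6) (20,28.5)
edge 0: (5.5,8.5)→(9.5,4)  cross = 5.5·4 − 9.5·8.5 = -58.7500; (r_i+r_j)·cross = 15·-58.7500 = -881.2500
edge 1: (9.5,4)→(19.5,6)  cross = 9.5·6 − 19.5·4 = -21.0000; (r_i+r_j)·cross = 29·-21.0000 = -609.0000
edge 2: (19.5,6)→(20,28.5)  cross = 19.5·28.5 − 20·6 = 435.7500; (r_i+r_j)·cross = 39.5·435.7500 = 17212.1250
edge 3: (20,28.5)→(5.5,8.5)  cross = 20·8.5 − 5.5·28.5 = 13.2500; (r_i+r_j)·cross = 25.5·13.2500 = 337.8750
Σcross = 369.2500 → A = |Σcross|/2 = 184.6250 mm²
Σ(r_i+r_j)·cross = 16059.7500 → first moment M = |Σ|/6 = 2676.6250
R_c = M/A = 2676.6250/184.6250 = 14.4976 mm
θ = 256° = 4.468043 rad
V = θ·R_c·A = 4.468043·14.4976·184.6250 = 11959.275 mm³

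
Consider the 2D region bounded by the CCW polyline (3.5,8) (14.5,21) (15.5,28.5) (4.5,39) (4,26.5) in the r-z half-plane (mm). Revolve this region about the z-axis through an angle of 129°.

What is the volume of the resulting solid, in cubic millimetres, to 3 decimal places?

Volume = 3986.799 mm³

Profile (r,z), 5 vertices: (3.5,8) (14.5,21) (15.5,28.5) (4.5,39) (4,26.5)
edge 0: (3.5,8)→(14.5,21)  cross = 3.5·21 − 14.5·8 = -42.5000; (r_i+r_j)·cross = 18·-42.5000 = -765.0000
edge 1: (14.5,21)→(15.5,28.5)  cross = 14.5·28.5 − 15.5·21 = 87.7500; (r_i+r_j)·cross = 30·87.7500 = 2632.5000
edge 2: (15.5,28.5)→(4.5,39)  cross = 15.5·39 − 4.5·28.5 = 476.2500; (r_i+r_j)·cross = 20·476.2500 = 9525.0000
edge 3: (4.5,39)→(4,26.5)  cross = 4.5·26.5 − 4·39 = -36.7500; (r_i+r_j)·cross = 8.5·-36.7500 = -312.3750
edge 4: (4,26.5)→(3.5,8)  cross = 4·8 − 3.5·26.5 = -60.7500; (r_i+r_j)·cross = 7.5·-60.7500 = -455.6250
Σcross = 424.0000 → A = |Σcross|/2 = 212.0000 mm²
Σ(r_i+r_j)·cross = 10624.5000 → first moment M = |Σ|/6 = 1770.7500
R_c = M/A = 1770.7500/212.0000 = 8.3526 mm
θ = 129° = 2.251475 rad
V = θ·R_c·A = 2.251475·8.3526·212.0000 = 3986.799 mm³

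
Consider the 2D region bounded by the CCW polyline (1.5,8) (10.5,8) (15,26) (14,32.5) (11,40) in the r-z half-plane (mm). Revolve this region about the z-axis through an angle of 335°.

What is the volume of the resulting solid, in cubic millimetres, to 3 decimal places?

Volume = 11724.402 mm³

Profile (r,z), 5 vertices: (1.5,8) (10.5,8) (15,26) (14,32.5) (11,40)
edge 0: (1.5,8)→(10.5,8)  cross = 1.5·8 − 10.5·8 = -72.0000; (r_i+r_j)·cross = 12·-72.0000 = -864.0000
edge 1: (10.5,8)→(15,26)  cross = 10.5·26 − 15·8 = 153.0000; (r_i+r_j)·cross = 25.5·153.0000 = 3901.5000
edge 2: (15,26)→(14,32.5)  cross = 15·32.5 − 14·26 = 123.5000; (r_i+r_j)·cross = 29·123.5000 = 3581.5000
edge 3: (14,32.5)→(11,40)  cross = 14·40 − 11·32.5 = 202.5000; (r_i+r_j)·cross = 25·202.5000 = 5062.5000
edge 4: (11,40)→(1.5,8)  cross = 11·8 − 1.5·40 = 28.0000; (r_i+r_j)·cross = 12.5·28.0000 = 350.0000
Σcross = 435.0000 → A = |Σcross|/2 = 217.5000 mm²
Σ(r_i+r_j)·cross = 12031.5000 → first moment M = |Σ|/6 = 2005.2500
R_c = M/A = 2005.2500/217.5000 = 9.2195 mm
θ = 335° = 5.846853 rad
V = θ·R_c·A = 5.846853·9.2195·217.5000 = 11724.402 mm³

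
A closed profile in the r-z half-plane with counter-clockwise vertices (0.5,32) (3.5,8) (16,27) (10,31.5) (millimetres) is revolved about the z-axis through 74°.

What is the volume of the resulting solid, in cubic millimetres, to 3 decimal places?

Volume = 1763.684 mm³

Profile (r,z), 4 vertices: (0.5,32) (3.5,8) (16,27) (10,31.5)
edge 0: (0.5,32)→(3.5,8)  cross = 0.5·8 − 3.5·32 = -108.0000; (r_i+r_j)·cross = 4·-108.0000 = -432.0000
edge 1: (3.5,8)→(16,27)  cross = 3.5·27 − 16·8 = -33.5000; (r_i+r_j)·cross = 19.5·-33.5000 = -653.2500
edge 2: (16,27)→(10,31.5)  cross = 16·31.5 − 10·27 = 234.0000; (r_i+r_j)·cross = 26·234.0000 = 6084.0000
edge 3: (10,31.5)→(0.5,32)  cross = 10·32 − 0.5·31.5 = 304.2500; (r_i+r_j)·cross = 10.5·304.2500 = 3194.6250
Σcross = 396.7500 → A = |Σcross|/2 = 198.3750 mm²
Σ(r_i+r_j)·cross = 8193.3750 → first moment M = |Σ|/6 = 1365.5625
R_c = M/A = 1365.5625/198.3750 = 6.8837 mm
θ = 74° = 1.291544 rad
V = θ·R_c·A = 1.291544·6.8837·198.3750 = 1763.684 mm³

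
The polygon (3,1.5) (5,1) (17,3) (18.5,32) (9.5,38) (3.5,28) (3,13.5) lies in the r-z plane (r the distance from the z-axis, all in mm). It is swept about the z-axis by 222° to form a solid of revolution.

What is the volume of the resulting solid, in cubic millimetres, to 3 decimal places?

Volume = 19184.509 mm³

Profile (r,z), 7 vertices: (3,1.5) (5,1) (17,3) (18.5,32) (9.5,38) (3.5,28) (3,13.5)
edge 0: (3,1.5)→(5,1)  cross = 3·1 − 5·1.5 = -4.5000; (r_i+r_j)·cross = 8·-4.5000 = -36.0000
edge 1: (5,1)→(17,3)  cross = 5·3 − 17·1 = -2.0000; (r_i+r_j)·cross = 22·-2.0000 = -44.0000
edge 2: (17,3)→(18.5,32)  cross = 17·32 − 18.5·3 = 488.5000; (r_i+r_j)·cross = 35.5·488.5000 = 17341.7500
edge 3: (18.5,32)→(9.5,38)  cross = 18.5·38 − 9.5·32 = 399.0000; (r_i+r_j)·cross = 28·399.0000 = 11172.0000
edge 4: (9.5,38)→(3.5,28)  cross = 9.5·28 − 3.5·38 = 133.0000; (r_i+r_j)·cross = 13·133.0000 = 1729.0000
edge 5: (3.5,28)→(3,13.5)  cross = 3.5·13.5 − 3·28 = -36.7500; (r_i+r_j)·cross = 6.5·-36.7500 = -238.8750
edge 6: (3,13.5)→(3,1.5)  cross = 3·1.5 − 3·13.5 = -36.0000; (r_i+r_j)·cross = 6·-36.0000 = -216.0000
Σcross = 941.2500 → A = |Σcross|/2 = 470.6250 mm²
Σ(r_i+r_j)·cross = 29707.8750 → first moment M = |Σ|/6 = 4951.3125
R_c = M/A = 4951.3125/470.6250 = 10.5207 mm
θ = 222° = 3.874631 rad
V = θ·R_c·A = 3.874631·10.5207·470.6250 = 19184.509 mm³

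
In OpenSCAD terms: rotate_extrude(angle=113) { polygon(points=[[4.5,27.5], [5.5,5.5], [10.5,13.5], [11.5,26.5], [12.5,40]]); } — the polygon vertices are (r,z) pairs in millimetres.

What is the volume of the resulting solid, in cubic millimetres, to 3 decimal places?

Volume = 2491.163 mm³

Profile (r,z), 5 vertices: (4.5,27.5) (5.5,5.5) (10.5,13.5) (11.5,26.5) (12.5,40)
edge 0: (4.5,27.5)→(5.5,5.5)  cross = 4.5·5.5 − 5.5·27.5 = -126.5000; (r_i+r_j)·cross = 10·-126.5000 = -1265.0000
edge 1: (5.5,5.5)→(10.5,13.5)  cross = 5.5·13.5 − 10.5·5.5 = 16.5000; (r_i+r_j)·cross = 16·16.5000 = 264.0000
edge 2: (10.5,13.5)→(11.5,26.5)  cross = 10.5·26.5 − 11.5·13.5 = 123.0000; (r_i+r_j)·cross = 22·123.0000 = 2706.0000
edge 3: (11.5,26.5)→(12.5,40)  cross = 11.5·40 − 12.5·26.5 = 128.7500; (r_i+r_j)·cross = 24·128.7500 = 3090.0000
edge 4: (12.5,40)→(4.5,27.5)  cross = 12.5·27.5 − 4.5·40 = 163.7500; (r_i+r_j)·cross = 17·163.7500 = 2783.7500
Σcross = 305.5000 → A = |Σcross|/2 = 152.7500 mm²
Σ(r_i+r_j)·cross = 7578.7500 → first moment M = |Σ|/6 = 1263.1250
R_c = M/A = 1263.1250/152.7500 = 8.2692 mm
θ = 113° = 1.972222 rad
V = θ·R_c·A = 1.972222·8.2692·152.7500 = 2491.163 mm³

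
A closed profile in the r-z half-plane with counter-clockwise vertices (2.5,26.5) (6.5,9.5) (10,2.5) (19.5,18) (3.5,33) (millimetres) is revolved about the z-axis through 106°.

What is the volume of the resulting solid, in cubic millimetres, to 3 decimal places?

Volume = 4516.895 mm³

Profile (r,z), 5 vertices: (2.5,26.5) (6.5,9.5) (10,2.5) (19.5,18) (3.5,33)
edge 0: (2.5,26.5)→(6.5,9.5)  cross = 2.5·9.5 − 6.5·26.5 = -148.5000; (r_i+r_j)·cross = 9·-148.5000 = -1336.5000
edge 1: (6.5,9.5)→(10,2.5)  cross = 6.5·2.5 − 10·9.5 = -78.7500; (r_i+r_j)·cross = 16.5·-78.7500 = -1299.3750
edge 2: (10,2.5)→(19.5,18)  cross = 10·18 − 19.5·2.5 = 131.2500; (r_i+r_j)·cross = 29.5·131.2500 = 3871.8750
edge 3: (19.5,18)→(3.5,33)  cross = 19.5·33 − 3.5·18 = 580.5000; (r_i+r_j)·cross = 23·580.5000 = 13351.5000
edge 4: (3.5,33)→(2.5,26.5)  cross = 3.5·26.5 − 2.5·33 = 10.2500; (r_i+r_j)·cross = 6·10.2500 = 61.5000
Σcross = 494.7500 → A = |Σcross|/2 = 247.3750 mm²
Σ(r_i+r_j)·cross = 14649.0000 → first moment M = |Σ|/6 = 2441.5000
R_c = M/A = 2441.5000/247.3750 = 9.8696 mm
θ = 106° = 1.850049 rad
V = θ·R_c·A = 1.850049·9.8696·247.3750 = 4516.895 mm³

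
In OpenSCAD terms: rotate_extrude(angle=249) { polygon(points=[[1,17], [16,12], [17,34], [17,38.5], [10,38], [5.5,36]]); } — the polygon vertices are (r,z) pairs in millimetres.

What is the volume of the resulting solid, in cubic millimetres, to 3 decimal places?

Profile (r,z), 6 vertices: (1,17) (16,12) (17,34) (17,38.5) (10,38) (5.5,36)
edge 0: (1,17)→(16,12)  cross = 1·12 − 16·17 = -260.0000; (r_i+r_j)·cross = 17·-260.0000 = -4420.0000
edge 1: (16,12)→(17,34)  cross = 16·34 − 17·12 = 340.0000; (r_i+r_j)·cross = 33·340.0000 = 11220.0000
edge 2: (17,34)→(17,38.5)  cross = 17·38.5 − 17·34 = 76.5000; (r_i+r_j)·cross = 34·76.5000 = 2601.0000
edge 3: (17,38.5)→(10,38)  cross = 17·38 − 10·38.5 = 261.0000; (r_i+r_j)·cross = 27·261.0000 = 7047.0000
edge 4: (10,38)→(5.5,36)  cross = 10·36 − 5.5·38 = 151.0000; (r_i+r_j)·cross = 15.5·151.0000 = 2340.5000
edge 5: (5.5,36)→(1,17)  cross = 5.5·17 − 1·36 = 57.5000; (r_i+r_j)·cross = 6.5·57.5000 = 373.7500
Σcross = 626.0000 → A = |Σcross|/2 = 313.0000 mm²
Σ(r_i+r_j)·cross = 19162.2500 → first moment M = |Σ|/6 = 3193.7083
R_c = M/A = 3193.7083/313.0000 = 10.2035 mm
θ = 249° = 4.345870 rad
V = θ·R_c·A = 4.345870·10.2035·313.0000 = 13879.441 mm³

Volume = 13879.441 mm³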